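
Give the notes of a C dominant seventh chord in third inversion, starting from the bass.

Bb, C, E, G

The chord tones are C–E–G–Bb. With the seventh (Bb) lowest for third inversion: Bb, C, E, G.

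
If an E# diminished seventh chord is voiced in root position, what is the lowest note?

E# diminished seventh is E#–G#–B–D. Root position places the root in the bass: E#.

E#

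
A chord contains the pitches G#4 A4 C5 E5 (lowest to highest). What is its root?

A

The distinct letter names are G#, A, C, E. Arranged as a stack of thirds they read A–C–E–G#, so A is the root (an A minor-major seventh chord).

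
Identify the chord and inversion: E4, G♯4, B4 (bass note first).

E major, root position

Reducing to letter names: E, G#, B. These stack in thirds as E–G#–B — an E major triad.
The lowest note is E, the root of the chord, so this is root position (figured bass 5/3).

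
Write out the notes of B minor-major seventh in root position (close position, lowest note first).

B minor-major seventh is B–D–F#–A#. Root position puts the root (B) in the bass, with the remaining tones above: B, D, F#, A#.

B, D, F#, A#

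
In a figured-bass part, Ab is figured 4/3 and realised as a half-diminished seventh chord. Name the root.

D

The figures 4/3 mean the fifth of the chord is in the bass. If Ab is the fifth of a half-diminished seventh chord, the root is D (chord tones D–F–Ab–C).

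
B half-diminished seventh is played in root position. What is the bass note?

The root of B half-diminished seventh (B–D–F–A) is B; that is the bass in root position.

B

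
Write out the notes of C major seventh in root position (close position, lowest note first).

C, E, G, B

Spelling C major seventh: C–E–G–B. In root position the root is bass, giving C, E, G, B from the bottom.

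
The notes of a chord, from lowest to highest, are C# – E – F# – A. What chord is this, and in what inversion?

F# minor seventh, second inversion

Reducing to letter names: C#, E, F#, A. These stack in thirds as F#–A–C#–E — an F# minor seventh chord.
With the fifth (C#) in the bass, the chord is in second inversion (figured bass 4/3).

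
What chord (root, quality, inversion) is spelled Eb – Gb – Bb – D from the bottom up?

Eb minor-major seventh, root position

The distinct note names are Eb, Gb, Bb, D. Stacked in thirds they read Eb–Gb–Bb–D, which is a minor-major seventh chord on Eb.
The lowest note is Eb, the root of the chord, so this is root position (figured bass 7).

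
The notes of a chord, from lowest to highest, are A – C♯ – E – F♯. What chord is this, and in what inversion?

F# minor seventh, first inversion

The distinct note names are A, C#, E, F#. Stacked in thirds they read F#–A–C#–E, which is a minor seventh chord on F#.
A is the third of F# minor seventh; third in the bass means first inversion (figured bass 6/5).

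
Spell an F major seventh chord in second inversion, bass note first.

F major seventh is F–A–C–E. Second inversion puts the fifth (C) in the bass, with the remaining tones above: C, E, F, A.

C, E, F, A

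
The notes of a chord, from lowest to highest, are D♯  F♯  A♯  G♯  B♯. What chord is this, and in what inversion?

Reducing to letter names: D#, F#, A#, G#, B#. These stack in thirds as G#–B#–D#–F#–A# — a G# dominant ninth chord.
D# is the fifth of G# dominant ninth; fifth in the bass means second inversion.

G# dominant ninth, second inversion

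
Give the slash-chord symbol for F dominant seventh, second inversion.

F7/C

Second inversion of F dominant seventh has the fifth (C) in the bass. As a slash chord: F7/C.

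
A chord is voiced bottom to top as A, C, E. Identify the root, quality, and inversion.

A minor, root position

The distinct note names are A, C, E. Stacked in thirds they read A–C–E, which is a minor triad on A.
A is the root of A minor; root in the bass means root position (figured bass 5/3).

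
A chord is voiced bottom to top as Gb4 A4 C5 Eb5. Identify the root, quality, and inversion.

The pitch classes Gb, A, C, Eb arrange in thirds as A–C–Eb–Gb: an A diminished seventh chord.
Gb is the seventh of A diminished seventh; seventh in the bass means third inversion (figured bass 4/2).

A diminished seventh, third inversion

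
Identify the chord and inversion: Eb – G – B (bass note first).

Eb augmented, root position

The pitch classes Eb, G, B arrange in thirds as Eb–G–B: an Eb augmented triad.
With the root (Eb) in the bass, the chord is in root position (figured bass 5/3).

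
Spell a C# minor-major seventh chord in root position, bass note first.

C# minor-major seventh is C#–E–G#–B#. Root position puts the root (C#) in the bass, with the remaining tones above: C#, E, G#, B#.

C#, E, G#, B#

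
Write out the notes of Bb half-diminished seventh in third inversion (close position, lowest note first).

The chord tones are Bb–Db–Fb–Ab. With the seventh (Ab) lowest for third inversion: Ab, Bb, Db, Fb.

Ab, Bb, Db, Fb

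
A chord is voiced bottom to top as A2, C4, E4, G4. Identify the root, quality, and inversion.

Reducing to letter names: A, C, E, G. These stack in thirds as A–C–E–G — an A minor seventh chord.
The lowest note is A, the root of the chord, so this is root position (figured bass 7).

A minor seventh, root position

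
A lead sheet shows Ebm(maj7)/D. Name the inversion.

third inversion

Ebm(maj7)/D means Eb minor-major seventh with D in the bass. D is the seventh of Eb minor-major seventh (Eb–Gb–Bb–D), so this is third inversion.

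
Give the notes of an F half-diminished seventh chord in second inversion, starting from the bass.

Cb, Eb, F, Ab

F half-diminished seventh is F–Ab–Cb–Eb. Second inversion puts the fifth (Cb) in the bass, with the remaining tones above: Cb, Eb, F, Ab.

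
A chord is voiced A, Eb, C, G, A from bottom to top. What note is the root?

A, Eb, C, G are the tones of an A half-diminished seventh chord (A–C–Eb–G), making A the root.

A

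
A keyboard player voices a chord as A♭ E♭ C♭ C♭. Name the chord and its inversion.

Ab minor, root position

The distinct note names are Ab, Eb, Cb. Stacked in thirds they read Ab–Cb–Eb, which is a minor triad on Ab.
Ab is the root of Ab minor; root in the bass means root position (figured bass 5/3).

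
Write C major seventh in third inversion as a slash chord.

Cmaj7/B

Third inversion of C major seventh has the seventh (B) in the bass. As a slash chord: Cmaj7/B.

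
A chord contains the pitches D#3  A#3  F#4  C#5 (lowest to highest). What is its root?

D#, A#, F#, C# are the tones of a D# minor seventh chord (D#–F#–A#–C#), making D# the root.

D#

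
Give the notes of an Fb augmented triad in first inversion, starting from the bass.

The chord tones are Fb–Ab–C. With the third (Ab) lowest for first inversion: Ab, C, Fb.

Ab, C, Fb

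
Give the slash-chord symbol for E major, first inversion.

First inversion of E major has the third (G#) in the bass. As a slash chord: EM/G#.

EM/G#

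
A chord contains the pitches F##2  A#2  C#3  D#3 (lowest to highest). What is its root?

Reordering F##, A#, C#, D# into stacked thirds gives D#–F##–A#–C#; the bottom of that stack, D#, is the root.

D#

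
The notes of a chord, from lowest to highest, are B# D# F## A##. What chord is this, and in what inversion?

B# minor-major seventh, root position

The pitch classes B#, D#, F##, A## arrange in thirds as B#–D#–F##–A##: a B# minor-major seventh chord.
The lowest note is B#, the root of the chord, so this is root position (figured bass 7).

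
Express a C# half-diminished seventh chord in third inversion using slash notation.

C#ø7/B

Third inversion of C# half-diminished seventh has the seventh (B) in the bass. As a slash chord: C#ø7/B.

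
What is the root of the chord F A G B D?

Reordering F, A, G, B, D into stacked thirds gives G–B–D–F–A; the bottom of that stack, G, is the root.

G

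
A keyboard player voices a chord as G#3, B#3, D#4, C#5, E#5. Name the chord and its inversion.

C# major ninth, second inversion

Reducing to letter names: G#, B#, D#, C#, E#. These stack in thirds as C#–E#–G#–B#–D# — a C# major ninth chord.
G# is the fifth of C# major ninth; fifth in the bass means second inversion.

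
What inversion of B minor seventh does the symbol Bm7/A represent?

third inversion

Bm7/A means B minor seventh with A in the bass. A is the seventh of B minor seventh (B–D–F#–A), so this is third inversion.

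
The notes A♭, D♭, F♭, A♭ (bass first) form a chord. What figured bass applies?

6/4

The notes Ab, Db, Fb stack in thirds as Db–Fb–Ab — a Db minor triad. The bass Ab is the fifth, so this is second inversion: figured 6/4.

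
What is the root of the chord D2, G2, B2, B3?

D, G, B are the tones of a G major triad (G–B–D), making G the root.

G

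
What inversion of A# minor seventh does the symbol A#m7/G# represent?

A#m7/G# means A# minor seventh with G# in the bass. G# is the seventh of A# minor seventh (A#–C#–E#–G#), so this is third inversion.

third inversion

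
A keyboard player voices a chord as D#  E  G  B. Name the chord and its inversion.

Reducing to letter names: D#, E, G, B. These stack in thirds as E–G–B–D# — an E minor-major seventh chord.
The lowest note is D#, the seventh of the chord, so this is third inversion (figured bass 4/2).

E minor-major seventh, third inversion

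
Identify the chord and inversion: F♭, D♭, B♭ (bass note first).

Bb diminished, second inversion

Reducing to letter names: Fb, Db, Bb. These stack in thirds as Bb–Db–Fb — a Bb diminished triad.
With the fifth (Fb) in the bass, the chord is in second inversion (figured bass 6/4).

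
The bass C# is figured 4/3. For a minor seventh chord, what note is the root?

The figures 4/3 mean the fifth of the chord is in the bass. If C# is the fifth of a minor seventh chord, the root is F# (chord tones F#–A–C#–E).

F#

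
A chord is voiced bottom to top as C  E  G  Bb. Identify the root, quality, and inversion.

C dominant seventh, root position

The pitch classes C, E, G, Bb arrange in thirds as C–E–G–Bb: a C dominant seventh chord.
The lowest note is C, the root of the chord, so this is root position (figured bass 7).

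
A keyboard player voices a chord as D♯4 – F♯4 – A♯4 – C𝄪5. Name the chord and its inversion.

D# minor-major seventh, root position

The pitch classes D#, F#, A#, C## arrange in thirds as D#–F#–A#–C##: a D# minor-major seventh chord.
The lowest note is D#, the root of the chord, so this is root position (figured bass 7).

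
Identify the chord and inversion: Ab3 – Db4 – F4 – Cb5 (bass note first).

The pitch classes Ab, Db, F, Cb arrange in thirds as Db–F–Ab–Cb: a Db dominant seventh chord.
Ab is the fifth of Db dominant seventh; fifth in the bass means second inversion (figured bass 4/3).

Db dominant seventh, second inversion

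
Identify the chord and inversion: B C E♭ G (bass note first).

The distinct note names are B, C, Eb, G. Stacked in thirds they read C–Eb–G–B, which is a minor-major seventh chord on C.
With the seventh (B) in the bass, the chord is in third inversion (figured bass 4/2).

C minor-major seventh, third inversion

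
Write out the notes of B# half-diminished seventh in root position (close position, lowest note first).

B#, D#, F#, A#

The chord tones are B#–D#–F#–A#. With the root (B#) lowest for root position: B#, D#, F#, A#.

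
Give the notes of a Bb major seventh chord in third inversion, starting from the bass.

Bb major seventh is Bb–D–F–A. Third inversion puts the seventh (A) in the bass, with the remaining tones above: A, Bb, D, F.

A, Bb, D, F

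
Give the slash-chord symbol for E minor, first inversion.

First inversion of E minor has the third (G) in the bass. As a slash chord: Em/G.

Em/G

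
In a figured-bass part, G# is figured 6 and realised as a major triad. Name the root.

E

The figures 6 mean the third of the chord is in the bass. If G# is the third of a major triad, the root is E (chord tones E–G#–B).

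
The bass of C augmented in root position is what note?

C augmented is C–E–G#. Root position places the root in the bass: C.

C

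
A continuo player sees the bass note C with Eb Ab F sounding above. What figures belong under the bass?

4/3

The notes C, Eb, Ab, F stack in thirds as F–Ab–C–Eb — an F minor seventh chord. The bass C is the fifth, so this is second inversion: figured 4/3.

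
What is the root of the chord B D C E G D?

B, D, C, E, G are the tones of a C major ninth chord (C–E–G–B–D), making C the root.

C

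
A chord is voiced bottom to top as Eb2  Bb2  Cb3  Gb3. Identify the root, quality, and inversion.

The pitch classes Eb, Bb, Cb, Gb arrange in thirds as Cb–Eb–Gb–Bb: a Cb major seventh chord.
With the third (Eb) in the bass, the chord is in first inversion (figured bass 6/5).

Cb major seventh, first inversion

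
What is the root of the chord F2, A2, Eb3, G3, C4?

F

Reordering F, A, Eb, G, C into stacked thirds gives F–A–C–Eb–G; the bottom of that stack, F, is the root.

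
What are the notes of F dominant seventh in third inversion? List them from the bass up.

Spelling F dominant seventh: F–A–C–Eb. In third inversion the seventh is bass, giving Eb, F, A, C from the bottom.

Eb, F, A, C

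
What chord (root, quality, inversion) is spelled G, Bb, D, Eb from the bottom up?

Eb major seventh, first inversion

Reducing to letter names: G, Bb, D, Eb. These stack in thirds as Eb–G–Bb–D — an Eb major seventh chord.
G is the third of Eb major seventh; third in the bass means first inversion (figured bass 6/5).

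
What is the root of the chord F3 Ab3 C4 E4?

Reordering F, Ab, C, E into stacked thirds gives F–Ab–C–E; the bottom of that stack, F, is the root.

F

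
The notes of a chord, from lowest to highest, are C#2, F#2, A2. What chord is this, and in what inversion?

F# minor, second inversion

The distinct note names are C#, F#, A. Stacked in thirds they read F#–A–C#, which is a minor triad on F#.
With the fifth (C#) in the bass, the chord is in second inversion (figured bass 6/4).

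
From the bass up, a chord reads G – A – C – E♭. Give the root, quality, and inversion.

A half-diminished seventh, third inversion

Reducing to letter names: G, A, C, Eb. These stack in thirds as A–C–Eb–G — an A half-diminished seventh chord.
The lowest note is G, the seventh of the chord, so this is third inversion (figured bass 4/2).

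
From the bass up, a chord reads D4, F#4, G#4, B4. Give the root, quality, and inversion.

The distinct note names are D, F#, G#, B. Stacked in thirds they read G#–B–D–F#, which is a half-diminished seventh chord on G#.
D is the fifth of G# half-diminished seventh; fifth in the bass means second inversion (figured bass 4/3).

G# half-diminished seventh, second inversion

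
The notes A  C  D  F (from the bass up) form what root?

The distinct letter names are A, C, D, F. Arranged as a stack of thirds they read D–F–A–C, so D is the root (a D minor seventh chord).

D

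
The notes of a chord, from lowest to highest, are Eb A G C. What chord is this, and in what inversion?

A half-diminished seventh, second inversion

The distinct note names are Eb, A, G, C. Stacked in thirds they read A–C–Eb–G, which is a half-diminished seventh chord on A.
Eb is the fifth of A half-diminished seventh; fifth in the bass means second inversion (figured bass 4/3).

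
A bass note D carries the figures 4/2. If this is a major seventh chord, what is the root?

The figures 4/2 mean the seventh of the chord is in the bass. If D is the seventh of a major seventh chord, the root is Eb (chord tones Eb–G–Bb–D).

Eb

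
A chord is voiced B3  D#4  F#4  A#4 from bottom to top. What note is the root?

The distinct letter names are B, D#, F#, A#. Arranged as a stack of thirds they read B–D#–F#–A#, so B is the root (a B major seventh chord).

B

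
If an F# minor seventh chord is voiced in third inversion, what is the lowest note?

E

F# minor seventh is F#–A–C#–E. Third inversion places the seventh in the bass: E.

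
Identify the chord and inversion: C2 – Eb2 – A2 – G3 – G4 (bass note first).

A half-diminished seventh, first inversion

The pitch classes C, Eb, A, G arrange in thirds as A–C–Eb–G: an A half-diminished seventh chord.
C is the third of A half-diminished seventh; third in the bass means first inversion (figured bass 6/5).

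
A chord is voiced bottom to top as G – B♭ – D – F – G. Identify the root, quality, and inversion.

The pitch classes G, Bb, D, F arrange in thirds as G–Bb–D–F: a G minor seventh chord.
G is the root of G minor seventh; root in the bass means root position (figured bass 7).

G minor seventh, root position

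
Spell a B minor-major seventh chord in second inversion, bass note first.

F#, A#, B, D

Spelling B minor-major seventh: B–D–F#–A#. In second inversion the fifth is bass, giving F#, A#, B, D from the bottom.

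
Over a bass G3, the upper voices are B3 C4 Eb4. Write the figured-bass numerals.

4/3

The notes G, B, C, Eb stack in thirds as C–Eb–G–B — a C minor-major seventh chord. The bass G is the fifth, so this is second inversion: figured 4/3.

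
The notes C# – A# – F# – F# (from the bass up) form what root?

F#

C#, A#, F# are the tones of an F# major triad (F#–A#–C#), making F# the root.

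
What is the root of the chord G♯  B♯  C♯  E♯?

The distinct letter names are G#, B#, C#, E#. Arranged as a stack of thirds they read C#–E#–G#–B#, so C# is the root (a C# major seventh chord).

C#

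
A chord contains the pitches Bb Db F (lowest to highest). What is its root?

Bb

The distinct letter names are Bb, Db, F. Arranged as a stack of thirds they read Bb–Db–F, so Bb is the root (a Bb minor triad).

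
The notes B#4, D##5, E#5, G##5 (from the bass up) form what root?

E#

The distinct letter names are B#, D##, E#, G##. Arranged as a stack of thirds they read E#–G##–B#–D##, so E# is the root (an E# major seventh chord).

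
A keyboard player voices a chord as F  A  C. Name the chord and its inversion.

The distinct note names are F, A, C. Stacked in thirds they read F–A–C, which is a major triad on F.
With the root (F) in the bass, the chord is in root position (figured bass 5/3).

F major, root position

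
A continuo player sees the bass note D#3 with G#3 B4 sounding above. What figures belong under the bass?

The notes D#, G#, B stack in thirds as G#–B–D# — a G# minor triad. The bass D# is the fifth, so this is second inversion: figured 6/4.

6/4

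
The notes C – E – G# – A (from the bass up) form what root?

Reordering C, E, G#, A into stacked thirds gives A–C–E–G#; the bottom of that stack, A, is the root.

A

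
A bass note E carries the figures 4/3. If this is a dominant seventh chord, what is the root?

The figures 4/3 mean the fifth of the chord is in the bass. If E is the fifth of a dominant seventh chord, the root is A (chord tones A–C#–E–G).

A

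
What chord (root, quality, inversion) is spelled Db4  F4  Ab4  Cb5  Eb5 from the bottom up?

Db dominant ninth, root position

Reducing to letter names: Db, F, Ab, Cb, Eb. These stack in thirds as Db–F–Ab–Cb–Eb — a Db dominant ninth chord.
The lowest note is Db, the root of the chord, so this is root position.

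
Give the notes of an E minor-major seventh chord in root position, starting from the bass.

E, G, B, D#

The chord tones are E–G–B–D#. With the root (E) lowest for root position: E, G, B, D#.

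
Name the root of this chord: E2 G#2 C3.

Reordering E, G#, C into stacked thirds gives C–E–G#; the bottom of that stack, C, is the root.

C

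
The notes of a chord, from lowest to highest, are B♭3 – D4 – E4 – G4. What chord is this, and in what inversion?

E half-diminished seventh, second inversion

The distinct note names are Bb, D, E, G. Stacked in thirds they read E–G–Bb–D, which is a half-diminished seventh chord on E.
With the fifth (Bb) in the bass, the chord is in second inversion (figured bass 4/3).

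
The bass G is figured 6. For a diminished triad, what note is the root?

The figures 6 mean the third of the chord is in the bass. If G is the third of a diminished triad, the root is E (chord tones E–G–Bb).

E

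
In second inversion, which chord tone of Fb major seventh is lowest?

Fb major seventh is Fb–Ab–Cb–Eb. Second inversion places the fifth in the bass: Cb.

Cb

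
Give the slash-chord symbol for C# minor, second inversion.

Second inversion of C# minor has the fifth (G#) in the bass. As a slash chord: C#m/G#.

C#m/G#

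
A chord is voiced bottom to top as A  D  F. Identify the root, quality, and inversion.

D minor, second inversion

The distinct note names are A, D, F. Stacked in thirds they read D–F–A, which is a minor triad on D.
The lowest note is A, the fifth of the chord, so this is second inversion (figured bass 6/4).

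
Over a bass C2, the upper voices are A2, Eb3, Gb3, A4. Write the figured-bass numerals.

6/5

The notes C, A, Eb, Gb stack in thirds as A–C–Eb–Gb — an A diminished seventh chord. The bass C is the third, so this is first inversion: figured 6/5.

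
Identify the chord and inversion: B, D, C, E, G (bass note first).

C major ninth, third inversion

The distinct note names are B, D, C, E, G. Stacked in thirds they read C–E–G–B–D, which is a major ninth chord on C.
B is the seventh of C major ninth; seventh in the bass means third inversion.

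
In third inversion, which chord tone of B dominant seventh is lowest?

A

B dominant seventh is B–D#–F#–A. Third inversion places the seventh in the bass: A.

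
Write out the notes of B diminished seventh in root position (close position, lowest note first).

B, D, F, Ab

The chord tones are B–D–F–Ab. With the root (B) lowest for root position: B, D, F, Ab.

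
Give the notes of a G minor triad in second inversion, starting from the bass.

G minor is G–Bb–D. Second inversion puts the fifth (D) in the bass, with the remaining tones above: D, G, Bb.

D, G, Bb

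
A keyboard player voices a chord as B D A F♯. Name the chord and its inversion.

The distinct note names are B, D, A, F#. Stacked in thirds they read B–D–F#–A, which is a minor seventh chord on B.
The lowest note is B, the root of the chord, so this is root position (figured bass 7).

B minor seventh, root position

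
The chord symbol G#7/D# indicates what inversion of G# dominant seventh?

second inversion

G#7/D# means G# dominant seventh with D# in the bass. D# is the fifth of G# dominant seventh (G#–B#–D#–F#), so this is second inversion.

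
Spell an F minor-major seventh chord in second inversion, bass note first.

Spelling F minor-major seventh: F–Ab–C–E. In second inversion the fifth is bass, giving C, E, F, Ab from the bottom.

C, E, F, Ab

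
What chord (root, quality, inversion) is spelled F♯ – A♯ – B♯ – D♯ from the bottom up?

The distinct note names are F#, A#, B#, D#. Stacked in thirds they read B#–D#–F#–A#, which is a half-diminished seventh chord on B#.
The lowest note is F#, the fifth of the chord, so this is second inversion (figured bass 4/3).

B# half-diminished seventh, second inversion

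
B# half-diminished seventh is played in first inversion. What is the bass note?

D#

B# half-diminished seventh is B#–D#–F#–A#. First inversion places the third in the bass: D#.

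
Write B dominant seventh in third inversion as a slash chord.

B7/A

Third inversion of B dominant seventh has the seventh (A) in the bass. As a slash chord: B7/A.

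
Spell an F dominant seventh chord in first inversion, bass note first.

A, C, Eb, F

The chord tones are F–A–C–Eb. With the third (A) lowest for first inversion: A, C, Eb, F.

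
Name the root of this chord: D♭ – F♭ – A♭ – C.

The distinct letter names are Db, Fb, Ab, C. Arranged as a stack of thirds they read Db–Fb–Ab–C, so Db is the root (a Db minor-major seventh chord).

Db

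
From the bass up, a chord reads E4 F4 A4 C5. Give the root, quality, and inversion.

Reducing to letter names: E, F, A, C. These stack in thirds as F–A–C–E — an F major seventh chord.
E is the seventh of F major seventh; seventh in the bass means third inversion (figured bass 4/2).

F major seventh, third inversion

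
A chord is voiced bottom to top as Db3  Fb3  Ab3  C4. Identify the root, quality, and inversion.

Db minor-major seventh, root position

The distinct note names are Db, Fb, Ab, C. Stacked in thirds they read Db–Fb–Ab–C, which is a minor-major seventh chord on Db.
Db is the root of Db minor-major seventh; root in the bass means root position (figured bass 7).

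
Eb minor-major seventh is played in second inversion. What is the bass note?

Eb minor-major seventh is Eb–Gb–Bb–D. Second inversion places the fifth in the bass: Bb.

Bb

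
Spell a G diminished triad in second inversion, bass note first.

Db, G, Bb

The chord tones are G–Bb–Db. With the fifth (Db) lowest for second inversion: Db, G, Bb.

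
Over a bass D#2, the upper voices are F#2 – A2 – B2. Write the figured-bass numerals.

The notes D#, F#, A, B stack in thirds as B–D#–F#–A — a B dominant seventh chord. The bass D# is the third, so this is first inversion: figured 6/5.

6/5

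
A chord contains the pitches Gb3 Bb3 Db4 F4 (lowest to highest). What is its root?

Reordering Gb, Bb, Db, F into stacked thirds gives Gb–Bb–Db–F; the bottom of that stack, Gb, is the root.

Gb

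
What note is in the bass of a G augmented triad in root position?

The root of G augmented (G–B–D#) is G; that is the bass in root position.

G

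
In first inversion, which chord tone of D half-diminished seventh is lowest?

F

D half-diminished seventh is D–F–Ab–C. First inversion places the third in the bass: F.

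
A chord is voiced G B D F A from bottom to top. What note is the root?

G

G, B, D, F, A are the tones of a G dominant ninth chord (G–B–D–F–A), making G the root.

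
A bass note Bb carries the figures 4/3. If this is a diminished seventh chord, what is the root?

E

The figures 4/3 mean the fifth of the chord is in the bass. If Bb is the fifth of a diminished seventh chord, the root is E (chord tones E–G–Bb–Db).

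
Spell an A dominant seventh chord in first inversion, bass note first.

C#, E, G, A

A dominant seventh is A–C#–E–G. First inversion puts the third (C#) in the bass, with the remaining tones above: C#, E, G, A.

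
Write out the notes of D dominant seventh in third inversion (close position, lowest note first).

C, D, F#, A

Spelling D dominant seventh: D–F#–A–C. In third inversion the seventh is bass, giving C, D, F#, A from the bottom.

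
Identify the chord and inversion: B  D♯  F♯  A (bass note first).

The distinct note names are B, D#, F#, A. Stacked in thirds they read B–D#–F#–A, which is a dominant seventh chord on B.
B is the root of B dominant seventh; root in the bass means root position (figured bass 7).

B dominant seventh, root position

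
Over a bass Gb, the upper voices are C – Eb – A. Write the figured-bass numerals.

The notes Gb, C, Eb, A stack in thirds as A–C–Eb–Gb — an A diminished seventh chord. The bass Gb is the seventh, so this is third inversion: figured 4/2.

4/2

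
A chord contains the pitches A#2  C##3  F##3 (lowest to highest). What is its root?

The distinct letter names are A#, C##, F##. Arranged as a stack of thirds they read F##–A#–C##, so F## is the root (an F## minor triad).

F##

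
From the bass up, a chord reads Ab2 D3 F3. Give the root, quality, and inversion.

D diminished, second inversion

Reducing to letter names: Ab, D, F. These stack in thirds as D–F–Ab — a D diminished triad.
Ab is the fifth of D diminished; fifth in the bass means second inversion (figured bass 6/4).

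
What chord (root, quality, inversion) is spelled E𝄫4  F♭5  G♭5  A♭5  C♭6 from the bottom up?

Fb dominant ninth, third inversion

The distinct note names are Ebb, Fb, Gb, Ab, Cb. Stacked in thirds they read Fb–Ab–Cb–Ebb–Gb, which is a dominant ninth chord on Fb.
Ebb is the seventh of Fb dominant ninth; seventh in the bass means third inversion.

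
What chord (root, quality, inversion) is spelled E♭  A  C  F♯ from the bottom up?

Reducing to letter names: Eb, A, C, F#. These stack in thirds as F#–A–C–Eb — an F# diminished seventh chord.
The lowest note is Eb, the seventh of the chord, so this is third inversion (figured bass 4/2).

F# diminished seventh, third inversion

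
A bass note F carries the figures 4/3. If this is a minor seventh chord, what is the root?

Bb

The figures 4/3 mean the fifth of the chord is in the bass. If F is the fifth of a minor seventh chord, the root is Bb (chord tones Bb–Db–F–Ab).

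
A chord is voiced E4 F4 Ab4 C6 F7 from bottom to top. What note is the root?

F

Reordering E, F, Ab, C into stacked thirds gives F–Ab–C–E; the bottom of that stack, F, is the root.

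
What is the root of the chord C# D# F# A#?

D#

C#, D#, F#, A# are the tones of a D# minor seventh chord (D#–F#–A#–C#), making D# the root.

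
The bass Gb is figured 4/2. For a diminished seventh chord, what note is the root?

The figures 4/2 mean the seventh of the chord is in the bass. If Gb is the seventh of a diminished seventh chord, the root is A (chord tones A–C–Eb–Gb).

A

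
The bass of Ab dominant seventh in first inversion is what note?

Ab dominant seventh is Ab–C–Eb–Gb. First inversion places the third in the bass: C.

C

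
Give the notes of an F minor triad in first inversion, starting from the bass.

Ab, C, F

The chord tones are F–Ab–C. With the third (Ab) lowest for first inversion: Ab, C, F.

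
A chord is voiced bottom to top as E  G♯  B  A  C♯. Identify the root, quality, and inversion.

The pitch classes E, G#, B, A, C# arrange in thirds as A–C#–E–G#–B: an A major ninth chord.
E is the fifth of A major ninth; fifth in the bass means second inversion.

A major ninth, second inversion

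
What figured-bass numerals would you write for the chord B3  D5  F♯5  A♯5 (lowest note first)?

7

The notes B, D, F#, A# stack in thirds as B–D–F#–A# — a B minor-major seventh chord. The bass B is the root, so this is root position: figured 7.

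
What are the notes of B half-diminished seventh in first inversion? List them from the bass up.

Spelling B half-diminished seventh: B–D–F–A. In first inversion the third is bass, giving D, F, A, B from the bottom.

D, F, A, B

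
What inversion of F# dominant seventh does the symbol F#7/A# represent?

first inversion

F#7/A# means F# dominant seventh with A# in the bass. A# is the third of F# dominant seventh (F#–A#–C#–E), so this is first inversion.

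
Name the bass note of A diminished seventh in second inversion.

A diminished seventh is A–C–Eb–Gb. Second inversion places the fifth in the bass: Eb.

Eb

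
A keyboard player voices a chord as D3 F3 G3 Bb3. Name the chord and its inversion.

The distinct note names are D, F, G, Bb. Stacked in thirds they read G–Bb–D–F, which is a minor seventh chord on G.
D is the fifth of G minor seventh; fifth in the bass means second inversion (figured bass 4/3).

G minor seventh, second inversion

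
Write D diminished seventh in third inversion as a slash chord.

Ddim7/Cb

Third inversion of D diminished seventh has the seventh (Cb) in the bass. As a slash chord: Ddim7/Cb.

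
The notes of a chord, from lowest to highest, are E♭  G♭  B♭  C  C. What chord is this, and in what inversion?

C half-diminished seventh, first inversion

Reducing to letter names: Eb, Gb, Bb, C. These stack in thirds as C–Eb–Gb–Bb — a C half-diminished seventh chord.
With the third (Eb) in the bass, the chord is in first inversion (figured bass 6/5).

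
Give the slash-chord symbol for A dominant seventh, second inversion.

Second inversion of A dominant seventh has the fifth (E) in the bass. As a slash chord: A7/E.

A7/E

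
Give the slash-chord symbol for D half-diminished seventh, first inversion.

Dø7/F

First inversion of D half-diminished seventh has the third (F) in the bass. As a slash chord: Dø7/F.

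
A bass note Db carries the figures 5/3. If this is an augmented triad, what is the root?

Db

The figures 5/3 mean the root of the chord is in the bass. If Db is the root of an augmented triad, the root is Db (chord tones Db–F–A).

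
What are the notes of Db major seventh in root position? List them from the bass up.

Db, F, Ab, C

The chord tones are Db–F–Ab–C. With the root (Db) lowest for root position: Db, F, Ab, C.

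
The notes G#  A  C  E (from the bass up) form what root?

Reordering G#, A, C, E into stacked thirds gives A–C–E–G#; the bottom of that stack, A, is the root.

A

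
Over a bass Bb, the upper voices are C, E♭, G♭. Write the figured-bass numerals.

4/2

The notes Bb, C, Eb, Gb stack in thirds as C–Eb–Gb–Bb — a C half-diminished seventh chord. The bass Bb is the seventh, so this is third inversion: figured 4/2.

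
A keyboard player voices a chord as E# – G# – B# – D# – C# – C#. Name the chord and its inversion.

The distinct note names are E#, G#, B#, D#, C#. Stacked in thirds they read C#–E#–G#–B#–D#, which is a major ninth chord on C#.
E# is the third of C# major ninth; third in the bass means first inversion.

C# major ninth, first inversion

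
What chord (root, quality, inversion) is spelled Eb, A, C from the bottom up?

A diminished, second inversion

The distinct note names are Eb, A, C. Stacked in thirds they read A–C–Eb, which is a diminished triad on A.
The lowest note is Eb, the fifth of the chord, so this is second inversion (figured bass 6/4).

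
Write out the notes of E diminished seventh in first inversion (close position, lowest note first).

G, Bb, Db, E

Spelling E diminished seventh: E–G–Bb–Db. In first inversion the third is bass, giving G, Bb, Db, E from the bottom.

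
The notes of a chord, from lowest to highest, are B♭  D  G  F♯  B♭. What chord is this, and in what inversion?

G minor-major seventh, first inversion

Reducing to letter names: Bb, D, G, F#. These stack in thirds as G–Bb–D–F# — a G minor-major seventh chord.
The lowest note is Bb, the third of the chord, so this is first inversion (figured bass 6/5).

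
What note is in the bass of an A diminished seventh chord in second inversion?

Eb

The fifth of A diminished seventh (A–C–Eb–Gb) is Eb; that is the bass in second inversion.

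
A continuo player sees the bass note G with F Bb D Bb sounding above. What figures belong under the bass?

The notes G, F, Bb, D stack in thirds as G–Bb–D–F — a G minor seventh chord. The bass G is the root, so this is root position: figured 7.

7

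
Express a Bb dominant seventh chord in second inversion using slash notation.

Second inversion of Bb dominant seventh has the fifth (F) in the bass. As a slash chord: Bb7/F.

Bb7/F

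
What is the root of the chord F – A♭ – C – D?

The distinct letter names are F, Ab, C, D. Arranged as a stack of thirds they read D–F–Ab–C, so D is the root (a D half-diminished seventh chord).

D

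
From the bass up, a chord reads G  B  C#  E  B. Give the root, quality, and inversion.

Reducing to letter names: G, B, C#, E. These stack in thirds as C#–E–G–B — a C# half-diminished seventh chord.
G is the fifth of C# half-diminished seventh; fifth in the bass means second inversion (figured bass 4/3).

C# half-diminished seventh, second inversion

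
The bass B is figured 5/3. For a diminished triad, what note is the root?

The figures 5/3 mean the root of the chord is in the bass. If B is the root of a diminished triad, the root is B (chord tones B–D–F).

B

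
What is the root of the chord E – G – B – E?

E

Reordering E, G, B into stacked thirds gives E–G–B; the bottom of that stack, E, is the root.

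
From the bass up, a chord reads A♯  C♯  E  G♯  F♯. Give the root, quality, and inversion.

F# dominant ninth, first inversion

The distinct note names are A#, C#, E, G#, F#. Stacked in thirds they read F#–A#–C#–E–G#, which is a dominant ninth chord on F#.
A# is the third of F# dominant ninth; third in the bass means first inversion.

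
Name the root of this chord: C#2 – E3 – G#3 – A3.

A

The distinct letter names are C#, E, G#, A. Arranged as a stack of thirds they read A–C#–E–G#, so A is the root (an A major seventh chord).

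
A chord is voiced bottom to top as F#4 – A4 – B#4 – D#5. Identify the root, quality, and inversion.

B# diminished seventh, second inversion

The distinct note names are F#, A, B#, D#. Stacked in thirds they read B#–D#–F#–A, which is a diminished seventh chord on B#.
F# is the fifth of B# diminished seventh; fifth in the bass means second inversion (figured bass 4/3).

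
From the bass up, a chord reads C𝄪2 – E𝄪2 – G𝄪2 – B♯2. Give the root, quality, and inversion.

C## dominant seventh, root position

Reducing to letter names: C##, E##, G##, B#. These stack in thirds as C##–E##–G##–B# — a C## dominant seventh chord.
With the root (C##) in the bass, the chord is in root position (figured bass 7).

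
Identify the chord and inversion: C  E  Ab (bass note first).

Ab augmented, first inversion

Reducing to letter names: C, E, Ab. These stack in thirds as Ab–C–E — an Ab augmented triad.
With the third (C) in the bass, the chord is in first inversion (figured bass 6).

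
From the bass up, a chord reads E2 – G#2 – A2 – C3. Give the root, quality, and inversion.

The distinct note names are E, G#, A, C. Stacked in thirds they read A–C–E–G#, which is a minor-major seventh chord on A.
With the fifth (E) in the bass, the chord is in second inversion (figured bass 4/3).

A minor-major seventh, second inversion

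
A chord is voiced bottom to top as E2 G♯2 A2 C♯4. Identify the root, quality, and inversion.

The distinct note names are E, G#, A, C#. Stacked in thirds they read A–C#–E–G#, which is a major seventh chord on A.
E is the fifth of A major seventh; fifth in the bass means second inversion (figured bass 4/3).

A major seventh, second inversion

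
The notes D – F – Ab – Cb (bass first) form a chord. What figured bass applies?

7

The notes D, F, Ab, Cb stack in thirds as D–F–Ab–Cb — a D diminished seventh chord. The bass D is the root, so this is root position: figured 7.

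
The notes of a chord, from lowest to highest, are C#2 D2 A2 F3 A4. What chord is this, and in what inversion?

D minor-major seventh, third inversion

Reducing to letter names: C#, D, A, F. These stack in thirds as D–F–A–C# — a D minor-major seventh chord.
The lowest note is C#, the seventh of the chord, so this is third inversion (figured bass 4/2).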